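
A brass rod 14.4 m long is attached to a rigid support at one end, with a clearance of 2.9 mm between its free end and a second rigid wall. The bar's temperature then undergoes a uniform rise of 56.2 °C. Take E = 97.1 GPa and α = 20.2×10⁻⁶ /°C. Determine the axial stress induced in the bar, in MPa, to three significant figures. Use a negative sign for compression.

-90.7 MPa

Free thermal expansion αLΔT = 20.2e-6 · 14400 · 56.2 = 16.35 mm.
The walls engage after the gap closes; constrained expansion = 16.35 − 2.9 = 13.45 mm.
The walls impose strain ε = −(13.45)/14400 = -9.3385e-04; σ = Eε = 97100 · -9.3385e-04 = -90.68 MPa.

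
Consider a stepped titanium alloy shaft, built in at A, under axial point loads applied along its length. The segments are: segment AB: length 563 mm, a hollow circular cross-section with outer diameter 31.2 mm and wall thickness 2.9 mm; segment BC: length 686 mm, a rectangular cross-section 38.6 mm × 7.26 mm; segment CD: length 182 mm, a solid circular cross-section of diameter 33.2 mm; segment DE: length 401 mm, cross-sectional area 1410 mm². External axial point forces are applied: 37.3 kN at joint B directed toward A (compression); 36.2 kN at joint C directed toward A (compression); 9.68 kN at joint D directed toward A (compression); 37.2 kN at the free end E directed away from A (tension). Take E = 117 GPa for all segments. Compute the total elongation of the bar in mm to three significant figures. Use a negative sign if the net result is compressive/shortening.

Internal axial forces (sectioning from the free end, tension +): N_DE = 37.2 kN, N_CD = 27.52 kN, N_BC = -8.68 kN, N_AB = -45.98 kN.
A_AB = 257.8 mm².
A_BC = 280.2 mm².
A_CD = 865.7 mm².
δ_AB = -45980·563/(257.8·117000) = -0.8581 mm
δ_BC = -8680·686/(280.2·117000) = -0.1816 mm
δ_CD = 27520·182/(865.7·117000) = 0.04945 mm
δ_DE = 37200·401/(1410·117000) = 0.09042 mm
δ = Σδ_i = -0.8999 mm.

-0.900 mm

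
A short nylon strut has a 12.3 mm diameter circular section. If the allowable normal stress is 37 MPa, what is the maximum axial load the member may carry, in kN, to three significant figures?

4.40 kN

A = 118.8 mm².
P_max = σ_allow · A = 37 · 118.8 = 4396 N = 4.396 kN.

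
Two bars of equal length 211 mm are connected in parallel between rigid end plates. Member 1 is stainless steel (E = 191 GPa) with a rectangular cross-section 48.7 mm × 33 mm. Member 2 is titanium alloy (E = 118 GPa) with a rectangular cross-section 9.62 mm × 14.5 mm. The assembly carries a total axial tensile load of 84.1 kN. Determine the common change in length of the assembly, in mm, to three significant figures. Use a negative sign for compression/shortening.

0.0549 mm

A_1 = 1607 mm².
A_2 = 139.5 mm².
Equal strain + equilibrium ⇒ each member carries load in proportion to AE: A₁E₁ = 307000000 N, A₂E₂ = 16460000 N, ΣAE = 323400000 N.
δ = PL/ΣAE = 84100·211/323400000 = 0.05487 mm.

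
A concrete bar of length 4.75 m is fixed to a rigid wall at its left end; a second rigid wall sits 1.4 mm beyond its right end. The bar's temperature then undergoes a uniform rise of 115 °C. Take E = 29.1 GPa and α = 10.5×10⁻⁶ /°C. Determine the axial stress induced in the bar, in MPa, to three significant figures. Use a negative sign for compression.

-26.6 MPa

Free thermal expansion αLΔT = 10.5e-6 · 4750 · 115 = 5.736 mm.
The walls engage after the gap closes; constrained expansion = 5.736 − 1.4 = 4.336 mm.
The walls impose strain ε = −(4.336)/4750 = -9.1276e-04; σ = Eε = 29100 · -9.1276e-04 = -26.56 MPa.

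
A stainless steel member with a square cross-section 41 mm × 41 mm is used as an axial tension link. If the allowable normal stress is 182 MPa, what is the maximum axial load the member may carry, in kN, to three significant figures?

A = 1681 mm².
P_max = σ_allow · A = 182 · 1681 = 305900 N = 305.9 kN.

306 kN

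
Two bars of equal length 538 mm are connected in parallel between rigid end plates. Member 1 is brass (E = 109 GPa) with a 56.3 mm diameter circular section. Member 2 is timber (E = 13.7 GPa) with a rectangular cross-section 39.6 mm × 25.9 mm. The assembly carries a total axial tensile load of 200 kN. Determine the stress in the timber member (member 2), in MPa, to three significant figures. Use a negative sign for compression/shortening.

9.60 MPa

A_1 = 2489 mm².
A_2 = 1026 mm².
Equal strain + equilibrium ⇒ each member carries load in proportion to AE: A₁E₁ = 271400000 N, A₂E₂ = 14050000 N, ΣAE = 285400000 N.
σ₂ = P·E₂/ΣAE = 200000·13700/285400000 = 9.6 MPa.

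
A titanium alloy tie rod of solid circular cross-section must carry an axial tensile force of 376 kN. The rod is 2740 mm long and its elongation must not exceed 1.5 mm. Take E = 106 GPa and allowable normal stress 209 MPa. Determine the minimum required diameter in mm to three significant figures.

90.8 mm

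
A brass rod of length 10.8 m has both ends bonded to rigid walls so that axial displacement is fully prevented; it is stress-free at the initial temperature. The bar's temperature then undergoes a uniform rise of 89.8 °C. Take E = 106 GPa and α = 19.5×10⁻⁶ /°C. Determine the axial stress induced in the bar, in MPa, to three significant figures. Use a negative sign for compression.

-186 MPa

Free thermal expansion αLΔT = 19.5e-6 · 10800 · 89.8 = 18.91 mm.
The walls impose strain ε = −(18.91)/10800 = -1.7511e-03; σ = Eε = 106000 · -1.7511e-03 = -185.6 MPa.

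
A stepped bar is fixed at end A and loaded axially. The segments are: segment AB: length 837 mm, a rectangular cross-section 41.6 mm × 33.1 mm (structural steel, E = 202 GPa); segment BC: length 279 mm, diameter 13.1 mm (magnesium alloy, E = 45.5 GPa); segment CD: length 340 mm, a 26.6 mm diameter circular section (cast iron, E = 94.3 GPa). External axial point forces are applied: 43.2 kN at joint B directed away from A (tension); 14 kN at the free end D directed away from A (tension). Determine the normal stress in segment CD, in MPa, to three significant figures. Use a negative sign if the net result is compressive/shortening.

25.2 MPa

Internal axial forces (sectioning from the free end, tension +): N_CD = 14 kN, N_BC = 14 kN, N_AB = 57.2 kN.
A_CD = 555.7 mm².
σ_CD = N_CD/A_CD = 14000/555.7 = 25.19 MPa.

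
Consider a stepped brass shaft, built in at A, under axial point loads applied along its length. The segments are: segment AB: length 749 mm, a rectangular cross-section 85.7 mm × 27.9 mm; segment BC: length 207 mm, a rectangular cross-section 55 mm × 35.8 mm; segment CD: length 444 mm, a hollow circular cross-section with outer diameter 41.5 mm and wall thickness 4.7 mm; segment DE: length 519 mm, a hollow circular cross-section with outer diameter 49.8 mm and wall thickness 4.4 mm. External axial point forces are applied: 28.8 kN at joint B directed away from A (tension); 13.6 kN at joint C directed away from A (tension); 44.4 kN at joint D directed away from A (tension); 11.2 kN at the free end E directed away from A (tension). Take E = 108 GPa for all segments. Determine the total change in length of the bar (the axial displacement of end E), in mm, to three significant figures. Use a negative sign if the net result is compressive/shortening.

Internal axial forces (sectioning from the free end, tension +): N_DE = 11.2 kN, N_CD = 55.6 kN, N_BC = 69.2 kN, N_AB = 98 kN.
A_AB = 2391 mm².
A_BC = 1969 mm².
A_CD = 543.4 mm².
A_DE = 627.6 mm².
δ_AB = 98000·749/(2391·108000) = 0.2842 mm
δ_BC = 69200·207/(1969·108000) = 0.06736 mm
δ_CD = 55600·444/(543.4·108000) = 0.4207 mm
δ_DE = 11200·519/(627.6·108000) = 0.08576 mm
δ = Σδ_i = 0.858 mm.

0.858 mm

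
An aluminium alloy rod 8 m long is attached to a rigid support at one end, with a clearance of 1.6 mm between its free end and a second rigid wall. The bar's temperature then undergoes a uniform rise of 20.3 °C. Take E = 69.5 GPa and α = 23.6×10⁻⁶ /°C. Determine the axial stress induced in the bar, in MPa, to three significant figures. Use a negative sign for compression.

Free thermal expansion αLΔT = 23.6e-6 · 8000 · 20.3 = 3.833 mm.
The walls engage after the gap closes; constrained expansion = 3.833 − 1.6 = 2.233 mm.
The walls impose strain ε = −(2.233)/8000 = -2.7908e-04; σ = Eε = 69500 · -2.7908e-04 = -19.4 MPa.

-19.4 MPa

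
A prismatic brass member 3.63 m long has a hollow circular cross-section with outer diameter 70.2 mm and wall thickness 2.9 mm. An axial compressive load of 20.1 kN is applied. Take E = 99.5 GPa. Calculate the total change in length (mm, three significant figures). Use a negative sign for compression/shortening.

A = 613.1 mm².
δ_mech = NL/(AE) = -20100·3630/(613.1·99500) = -1.196 mm.

-1.20 mm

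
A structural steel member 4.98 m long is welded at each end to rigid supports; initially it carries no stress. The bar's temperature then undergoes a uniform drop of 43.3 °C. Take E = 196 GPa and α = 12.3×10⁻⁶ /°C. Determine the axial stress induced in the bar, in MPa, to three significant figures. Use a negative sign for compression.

104 MPa

Free thermal expansion αLΔT = 12.3e-6 · 4980 · -43.3 = -2.652 mm.
The walls impose strain ε = −(-2.652)/4980 = 5.3259e-04; σ = Eε = 196000 · 5.3259e-04 = 104.4 MPa.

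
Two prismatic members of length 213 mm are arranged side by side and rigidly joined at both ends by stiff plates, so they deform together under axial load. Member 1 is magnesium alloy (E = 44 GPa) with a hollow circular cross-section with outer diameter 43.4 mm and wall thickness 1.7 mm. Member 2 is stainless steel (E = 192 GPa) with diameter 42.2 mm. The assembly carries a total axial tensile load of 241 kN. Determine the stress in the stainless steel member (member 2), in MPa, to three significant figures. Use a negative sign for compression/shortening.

A_1 = 222.7 mm².
A_2 = 1399 mm².
Equal strain + equilibrium ⇒ each member carries load in proportion to AE: A₁E₁ = 9799000 N, A₂E₂ = 268500000 N, ΣAE = 278300000 N.
σ₂ = P·E₂/ΣAE = 241000·192000/278300000 = 166.2 MPa.

166 MPa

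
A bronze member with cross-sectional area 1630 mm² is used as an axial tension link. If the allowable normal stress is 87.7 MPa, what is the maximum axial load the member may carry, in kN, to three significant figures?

P_max = σ_allow · A = 87.7 · 1630 = 143000 N = 143 kN.

143 kN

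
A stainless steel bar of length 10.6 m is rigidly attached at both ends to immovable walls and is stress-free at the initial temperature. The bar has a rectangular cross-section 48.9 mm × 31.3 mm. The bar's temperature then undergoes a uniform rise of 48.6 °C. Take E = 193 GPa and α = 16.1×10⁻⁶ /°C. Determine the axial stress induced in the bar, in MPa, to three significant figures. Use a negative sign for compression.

-151 MPa

Free thermal expansion αLΔT = 16.1e-6 · 10600 · 48.6 = 8.294 mm.
The walls impose strain ε = −(8.294)/10600 = -7.8246e-04; σ = Eε = 193000 · -7.8246e-04 = -151 MPa.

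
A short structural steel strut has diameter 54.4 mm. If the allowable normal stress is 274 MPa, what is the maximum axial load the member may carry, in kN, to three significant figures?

637 kN

A = 2324 mm².
P_max = σ_allow · A = 274 · 2324 = 636900 N = 636.9 kN.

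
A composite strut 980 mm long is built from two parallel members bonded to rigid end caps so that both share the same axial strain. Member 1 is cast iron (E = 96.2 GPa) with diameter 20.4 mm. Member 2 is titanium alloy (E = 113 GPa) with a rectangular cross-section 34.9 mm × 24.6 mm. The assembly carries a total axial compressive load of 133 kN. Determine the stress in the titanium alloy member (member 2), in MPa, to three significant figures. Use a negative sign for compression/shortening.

-117 MPa

A_1 = 326.9 mm².
A_2 = 858.5 mm².
Equal strain + equilibrium ⇒ each member carries load in proportion to AE: A₁E₁ = 31440000 N, A₂E₂ = 97020000 N, ΣAE = 128500000 N.
σ₂ = P·E₂/ΣAE = -133000·113000/128500000 = -117 MPa.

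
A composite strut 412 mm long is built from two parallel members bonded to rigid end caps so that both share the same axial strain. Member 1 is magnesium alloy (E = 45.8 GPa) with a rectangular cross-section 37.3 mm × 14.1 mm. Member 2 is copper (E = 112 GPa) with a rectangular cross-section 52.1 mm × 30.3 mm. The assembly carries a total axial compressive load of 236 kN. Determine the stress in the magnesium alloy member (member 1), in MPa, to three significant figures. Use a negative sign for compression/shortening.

A_1 = 525.9 mm².
A_2 = 1579 mm².
Equal strain + equilibrium ⇒ each member carries load in proportion to AE: A₁E₁ = 24090000 N, A₂E₂ = 176800000 N, ΣAE = 200900000 N.
σ₁ = P·E₁/ΣAE = -236000·45800/200900000 = -53.8 MPa.

-53.8 MPa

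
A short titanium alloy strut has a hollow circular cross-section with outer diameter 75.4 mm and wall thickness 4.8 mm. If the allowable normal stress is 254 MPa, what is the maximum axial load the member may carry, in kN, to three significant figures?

A = 1065 mm².
P_max = σ_allow · A = 254 · 1065 = 270400 N = 270.4 kN.

270 kN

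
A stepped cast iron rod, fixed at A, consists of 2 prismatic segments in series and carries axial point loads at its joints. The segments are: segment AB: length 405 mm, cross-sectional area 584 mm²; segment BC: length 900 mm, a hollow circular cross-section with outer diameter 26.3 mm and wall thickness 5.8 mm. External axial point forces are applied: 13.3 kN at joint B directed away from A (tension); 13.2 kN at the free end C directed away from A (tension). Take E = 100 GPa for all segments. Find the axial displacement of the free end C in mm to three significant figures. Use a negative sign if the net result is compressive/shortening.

Internal axial forces (sectioning from the free end, tension +): N_BC = 13.2 kN, N_AB = 26.5 kN.
A_BC = 373.5 mm².
δ_AB = 26500·405/(584·100000) = 0.1838 mm
δ_BC = 13200·900/(373.5·100000) = 0.318 mm
δ = Σδ_i = 0.5018 mm.

0.502 mm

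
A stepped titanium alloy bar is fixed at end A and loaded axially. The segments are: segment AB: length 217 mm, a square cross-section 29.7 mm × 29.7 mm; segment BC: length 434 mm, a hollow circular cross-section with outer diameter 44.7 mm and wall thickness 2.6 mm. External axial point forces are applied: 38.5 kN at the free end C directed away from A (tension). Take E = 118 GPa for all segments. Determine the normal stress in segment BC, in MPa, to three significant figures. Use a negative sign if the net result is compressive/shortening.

112 MPa

Internal axial forces (sectioning from the free end, tension +): N_BC = 38.5 kN, N_AB = 38.5 kN.
A_BC = 343.9 mm².
σ_BC = N_BC/A_BC = 38500/343.9 = 112 MPa.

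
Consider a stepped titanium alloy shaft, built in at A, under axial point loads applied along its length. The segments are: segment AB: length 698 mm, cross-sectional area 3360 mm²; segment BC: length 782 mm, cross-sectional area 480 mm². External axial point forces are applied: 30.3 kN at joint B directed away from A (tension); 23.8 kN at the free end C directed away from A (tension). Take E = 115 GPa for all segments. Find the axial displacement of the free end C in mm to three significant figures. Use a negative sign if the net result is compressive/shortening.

Internal axial forces (sectioning from the free end, tension +): N_BC = 23.8 kN, N_AB = 54.1 kN.
δ_AB = 54100·698/(3360·115000) = 0.09773 mm
δ_BC = 23800·782/(480·115000) = 0.3372 mm
δ = Σδ_i = 0.4349 mm.

0.435 mm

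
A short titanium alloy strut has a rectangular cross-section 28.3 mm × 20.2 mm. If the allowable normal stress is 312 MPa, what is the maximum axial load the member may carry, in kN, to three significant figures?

A = 571.7 mm².
P_max = σ_allow · A = 312 · 571.7 = 178400 N = 178.4 kN.

178 kN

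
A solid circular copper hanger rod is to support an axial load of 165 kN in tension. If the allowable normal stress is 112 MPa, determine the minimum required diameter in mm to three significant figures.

43.3 mm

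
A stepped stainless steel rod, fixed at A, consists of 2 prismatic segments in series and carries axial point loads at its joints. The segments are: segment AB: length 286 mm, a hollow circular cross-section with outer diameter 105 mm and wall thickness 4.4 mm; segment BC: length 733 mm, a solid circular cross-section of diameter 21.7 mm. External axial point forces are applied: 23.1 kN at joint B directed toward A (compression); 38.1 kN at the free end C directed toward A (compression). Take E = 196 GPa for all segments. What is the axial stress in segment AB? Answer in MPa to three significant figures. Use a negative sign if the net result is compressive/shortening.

Internal axial forces (sectioning from the free end, tension +): N_BC = -38.1 kN, N_AB = -61.2 kN.
A_AB = 1391 mm².
σ_AB = N_AB/A_AB = -61200/1391 = -44.01 MPa.

-44.0 MPa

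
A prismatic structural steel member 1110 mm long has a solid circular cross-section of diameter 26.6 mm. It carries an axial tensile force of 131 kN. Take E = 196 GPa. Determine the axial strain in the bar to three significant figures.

A = 555.7 mm².
σ = N/A = 235.7 MPa; ε = σ/E = 235.7/196000 = 1.203e-03.

0.00120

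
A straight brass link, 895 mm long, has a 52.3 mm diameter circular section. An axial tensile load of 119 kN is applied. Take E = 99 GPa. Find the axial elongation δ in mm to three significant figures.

0.501 mm

A = 2148 mm².
δ_mech = NL/(AE) = 119000·895/(2148·99000) = 0.5008 mm.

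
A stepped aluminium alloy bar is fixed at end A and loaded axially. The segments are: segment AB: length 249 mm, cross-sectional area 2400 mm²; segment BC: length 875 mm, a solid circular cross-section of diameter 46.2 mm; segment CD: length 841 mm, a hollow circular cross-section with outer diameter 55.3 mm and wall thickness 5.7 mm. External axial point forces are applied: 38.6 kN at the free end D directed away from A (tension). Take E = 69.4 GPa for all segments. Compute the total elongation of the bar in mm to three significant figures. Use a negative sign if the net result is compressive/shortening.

Internal axial forces (sectioning from the free end, tension +): N_CD = 38.6 kN, N_BC = 38.6 kN, N_AB = 38.6 kN.
A_BC = 1676 mm².
A_CD = 888.2 mm².
δ_AB = 38600·249/(2400·69400) = 0.05771 mm
δ_BC = 38600·875/(1676·69400) = 0.2903 mm
δ_CD = 38600·841/(888.2·69400) = 0.5266 mm
δ = Σδ_i = 0.8747 mm.

0.875 mm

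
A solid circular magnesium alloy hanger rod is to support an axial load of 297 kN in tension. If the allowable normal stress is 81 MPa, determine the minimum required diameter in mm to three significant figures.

Required area A ≥ P/σ_allow = 297000/81 = 3667 mm².
For a solid circular section, d ≥ √(4A/π) = 68.33 mm.

68.3 mm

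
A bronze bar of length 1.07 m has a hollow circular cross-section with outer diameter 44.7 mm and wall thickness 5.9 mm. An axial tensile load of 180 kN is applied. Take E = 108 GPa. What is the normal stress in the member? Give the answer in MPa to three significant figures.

250 MPa

A = 719.2 mm².
σ = N/A = 180000/719.2 = 250.3 MPa.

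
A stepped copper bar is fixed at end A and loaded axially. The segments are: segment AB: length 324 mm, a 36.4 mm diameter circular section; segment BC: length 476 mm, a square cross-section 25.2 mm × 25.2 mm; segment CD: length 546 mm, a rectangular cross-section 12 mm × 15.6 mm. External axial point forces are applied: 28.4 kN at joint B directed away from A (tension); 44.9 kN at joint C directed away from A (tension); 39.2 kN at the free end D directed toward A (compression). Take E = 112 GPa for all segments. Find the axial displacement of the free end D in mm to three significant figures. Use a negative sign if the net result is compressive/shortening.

-0.888 mm

Internal axial forces (sectioning from the free end, tension +): N_CD = -39.2 kN, N_BC = 5.7 kN, N_AB = 34.1 kN.
A_AB = 1041 mm².
A_BC = 635 mm².
A_CD = 187.2 mm².
δ_AB = 34100·324/(1041·112000) = 0.0948 mm
δ_BC = 5700·476/(635·112000) = 0.03815 mm
δ_CD = -39200·546/(187.2·112000) = -1.021 mm
δ = Σδ_i = -0.8879 mm.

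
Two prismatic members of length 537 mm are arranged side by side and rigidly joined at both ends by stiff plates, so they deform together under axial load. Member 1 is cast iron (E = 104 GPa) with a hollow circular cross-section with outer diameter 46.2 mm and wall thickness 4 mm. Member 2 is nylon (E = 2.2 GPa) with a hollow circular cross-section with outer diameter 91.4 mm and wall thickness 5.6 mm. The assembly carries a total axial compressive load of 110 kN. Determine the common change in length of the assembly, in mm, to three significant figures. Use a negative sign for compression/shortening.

-1.01 mm

A_1 = 530.3 mm².
A_2 = 1509 mm².
Equal strain + equilibrium ⇒ each member carries load in proportion to AE: A₁E₁ = 55150000 N, A₂E₂ = 3321000 N, ΣAE = 58470000 N.
δ = PL/ΣAE = -110000·537/58470000 = -1.01 mm.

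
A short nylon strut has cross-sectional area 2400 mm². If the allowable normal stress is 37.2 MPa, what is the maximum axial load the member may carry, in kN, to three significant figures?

P_max = σ_allow · A = 37.2 · 2400 = 89280 N = 89.28 kN.

89.3 kN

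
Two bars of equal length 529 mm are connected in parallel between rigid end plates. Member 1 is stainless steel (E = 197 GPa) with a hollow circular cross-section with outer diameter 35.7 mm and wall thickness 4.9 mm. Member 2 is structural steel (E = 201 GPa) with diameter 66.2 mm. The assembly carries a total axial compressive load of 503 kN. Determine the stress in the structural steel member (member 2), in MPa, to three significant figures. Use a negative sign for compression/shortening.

-129 MPa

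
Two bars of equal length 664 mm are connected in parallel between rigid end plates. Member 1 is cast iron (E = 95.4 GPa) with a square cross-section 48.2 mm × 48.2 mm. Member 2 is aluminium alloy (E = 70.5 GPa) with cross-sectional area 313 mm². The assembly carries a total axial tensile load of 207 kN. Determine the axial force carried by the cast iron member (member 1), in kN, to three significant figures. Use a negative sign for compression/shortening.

188 kN

A_1 = 2323 mm².
Equal strain + equilibrium ⇒ each member carries load in proportion to AE: A₁E₁ = 221600000 N, A₂E₂ = 22070000 N, ΣAE = 243700000 N.
F₁ = P·A₁E₁/ΣAE = 207000·221600000/243700000 = 188300 N.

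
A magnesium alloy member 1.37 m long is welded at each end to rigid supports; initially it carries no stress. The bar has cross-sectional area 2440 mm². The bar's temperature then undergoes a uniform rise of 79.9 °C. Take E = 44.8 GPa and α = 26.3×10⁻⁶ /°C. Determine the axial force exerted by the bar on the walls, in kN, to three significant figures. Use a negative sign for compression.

Free thermal expansion αLΔT = 26.3e-6 · 1370 · 79.9 = 2.879 mm.
The walls impose strain ε = −(2.879)/1370 = -2.1014e-03; σ = Eε = 44800 · -2.1014e-03 = -94.14 MPa.
Wall reaction R = σ·A = -94.14·2440 = -229700 N = -229.7 kN.

-230 kN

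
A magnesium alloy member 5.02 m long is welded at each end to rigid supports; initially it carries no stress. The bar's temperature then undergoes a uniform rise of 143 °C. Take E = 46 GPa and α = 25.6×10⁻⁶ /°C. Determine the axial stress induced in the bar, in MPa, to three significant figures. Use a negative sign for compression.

-168 MPa

Free thermal expansion αLΔT = 25.6e-6 · 5020 · 143 = 18.38 mm.
The walls impose strain ε = −(18.38)/5020 = -3.6608e-03; σ = Eε = 46000 · -3.6608e-03 = -168.4 MPa.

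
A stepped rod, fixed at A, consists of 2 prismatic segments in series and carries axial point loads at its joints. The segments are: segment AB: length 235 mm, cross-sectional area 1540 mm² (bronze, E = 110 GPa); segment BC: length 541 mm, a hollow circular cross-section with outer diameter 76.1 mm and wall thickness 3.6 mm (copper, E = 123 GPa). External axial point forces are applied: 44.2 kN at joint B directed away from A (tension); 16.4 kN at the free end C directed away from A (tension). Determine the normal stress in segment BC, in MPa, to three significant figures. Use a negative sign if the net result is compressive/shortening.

20.0 MPa

Internal axial forces (sectioning from the free end, tension +): N_BC = 16.4 kN, N_AB = 60.6 kN.
A_BC = 820 mm².
σ_BC = N_BC/A_BC = 16400/820 = 20 MPa.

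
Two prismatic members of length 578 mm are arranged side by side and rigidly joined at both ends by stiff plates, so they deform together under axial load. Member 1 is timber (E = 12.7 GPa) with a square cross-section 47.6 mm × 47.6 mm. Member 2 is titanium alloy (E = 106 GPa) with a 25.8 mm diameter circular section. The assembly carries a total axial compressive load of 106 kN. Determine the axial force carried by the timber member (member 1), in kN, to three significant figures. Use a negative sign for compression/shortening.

A_1 = 2266 mm².
A_2 = 522.8 mm².
Equal strain + equilibrium ⇒ each member carries load in proportion to AE: A₁E₁ = 28780000 N, A₂E₂ = 55420000 N, ΣAE = 84190000 N.
F₁ = P·A₁E₁/ΣAE = -106000·28780000/84190000 = -36230 N.

-36.2 kN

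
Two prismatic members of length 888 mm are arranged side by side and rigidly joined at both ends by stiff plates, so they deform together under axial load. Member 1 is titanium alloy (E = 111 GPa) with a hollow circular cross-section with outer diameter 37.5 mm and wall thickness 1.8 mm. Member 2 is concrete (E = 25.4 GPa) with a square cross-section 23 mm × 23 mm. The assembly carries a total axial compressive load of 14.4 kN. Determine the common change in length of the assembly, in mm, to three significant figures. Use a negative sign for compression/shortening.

A_1 = 201.9 mm².
A_2 = 529 mm².
Equal strain + equilibrium ⇒ each member carries load in proportion to AE: A₁E₁ = 22410000 N, A₂E₂ = 13440000 N, ΣAE = 35850000 N.
δ = PL/ΣAE = -14400·888/35850000 = -0.3567 mm.

-0.357 mm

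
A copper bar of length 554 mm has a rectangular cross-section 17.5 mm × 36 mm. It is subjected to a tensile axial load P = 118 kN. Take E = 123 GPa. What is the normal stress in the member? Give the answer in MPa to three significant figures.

187 MPa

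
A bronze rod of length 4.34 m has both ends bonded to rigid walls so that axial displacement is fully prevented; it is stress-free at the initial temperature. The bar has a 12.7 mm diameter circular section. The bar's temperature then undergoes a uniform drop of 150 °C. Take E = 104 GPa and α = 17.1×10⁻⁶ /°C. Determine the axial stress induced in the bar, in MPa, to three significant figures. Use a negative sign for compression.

267 MPa

Free thermal expansion αLΔT = 17.1e-6 · 4340 · -150 = -11.13 mm.
The walls impose strain ε = −(-11.13)/4340 = 2.5650e-03; σ = Eε = 104000 · 2.5650e-03 = 266.8 MPa.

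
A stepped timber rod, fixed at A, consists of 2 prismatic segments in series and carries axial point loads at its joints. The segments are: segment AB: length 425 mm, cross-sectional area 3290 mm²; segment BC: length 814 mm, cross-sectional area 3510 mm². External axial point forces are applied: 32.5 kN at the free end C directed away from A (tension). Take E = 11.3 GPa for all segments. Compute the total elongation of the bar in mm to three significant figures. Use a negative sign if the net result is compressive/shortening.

1.04 mm

Internal axial forces (sectioning from the free end, tension +): N_BC = 32.5 kN, N_AB = 32.5 kN.
δ_AB = 32500·425/(3290·11300) = 0.3715 mm
δ_BC = 32500·814/(3510·11300) = 0.667 mm
δ = Σδ_i = 1.039 mm.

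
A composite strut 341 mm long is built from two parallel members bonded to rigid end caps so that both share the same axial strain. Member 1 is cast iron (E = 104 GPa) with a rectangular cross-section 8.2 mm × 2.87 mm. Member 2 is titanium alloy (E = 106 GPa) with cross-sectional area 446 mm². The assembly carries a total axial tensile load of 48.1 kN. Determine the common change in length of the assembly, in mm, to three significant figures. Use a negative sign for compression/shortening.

A_1 = 23.53 mm².
Equal strain + equilibrium ⇒ each member carries load in proportion to AE: A₁E₁ = 2448000 N, A₂E₂ = 47280000 N, ΣAE = 49720000 N.
δ = PL/ΣAE = 48100·341/49720000 = 0.3299 mm.

0.330 mm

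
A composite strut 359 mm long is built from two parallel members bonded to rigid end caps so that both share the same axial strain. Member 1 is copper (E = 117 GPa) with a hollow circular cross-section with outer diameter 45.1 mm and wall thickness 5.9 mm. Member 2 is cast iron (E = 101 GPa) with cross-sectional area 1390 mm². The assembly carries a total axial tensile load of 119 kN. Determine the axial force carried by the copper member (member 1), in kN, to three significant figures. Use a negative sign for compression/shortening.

44.9 kN

A_1 = 726.6 mm².
Equal strain + equilibrium ⇒ each member carries load in proportion to AE: A₁E₁ = 85010000 N, A₂E₂ = 140400000 N, ΣAE = 225400000 N.
F₁ = P·A₁E₁/ΣAE = 119000·85010000/225400000 = 44880 N.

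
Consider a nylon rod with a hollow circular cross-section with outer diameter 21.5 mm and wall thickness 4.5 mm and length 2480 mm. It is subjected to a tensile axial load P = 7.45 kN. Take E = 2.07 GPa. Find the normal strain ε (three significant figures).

0.0150

A = 240.3 mm².
σ = N/A = 31 MPa; ε = σ/E = 31/2070 = 1.498e-02.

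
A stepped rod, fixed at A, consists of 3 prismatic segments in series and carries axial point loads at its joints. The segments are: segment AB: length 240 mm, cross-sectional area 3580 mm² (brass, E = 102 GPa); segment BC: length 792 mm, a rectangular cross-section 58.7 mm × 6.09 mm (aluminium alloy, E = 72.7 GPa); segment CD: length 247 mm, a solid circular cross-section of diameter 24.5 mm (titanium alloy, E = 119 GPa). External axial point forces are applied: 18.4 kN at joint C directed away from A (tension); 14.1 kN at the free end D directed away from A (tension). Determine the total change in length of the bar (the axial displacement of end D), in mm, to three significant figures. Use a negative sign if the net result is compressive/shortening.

1.07 mm

Internal axial forces (sectioning from the free end, tension +): N_CD = 14.1 kN, N_BC = 32.5 kN, N_AB = 32.5 kN.
A_BC = 357.5 mm².
A_CD = 471.4 mm².
δ_AB = 32500·240/(3580·102000) = 0.02136 mm
δ_BC = 32500·792/(357.5·72700) = 0.9904 mm
δ_CD = 14100·247/(471.4·119000) = 0.06208 mm
δ = Σδ_i = 1.074 mm.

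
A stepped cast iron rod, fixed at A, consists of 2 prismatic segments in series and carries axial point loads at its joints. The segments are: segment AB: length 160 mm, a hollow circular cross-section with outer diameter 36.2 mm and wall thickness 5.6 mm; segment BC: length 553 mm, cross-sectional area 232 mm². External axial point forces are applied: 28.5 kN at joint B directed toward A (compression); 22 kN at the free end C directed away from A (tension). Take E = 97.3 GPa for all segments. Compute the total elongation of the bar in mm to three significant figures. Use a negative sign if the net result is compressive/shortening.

0.519 mm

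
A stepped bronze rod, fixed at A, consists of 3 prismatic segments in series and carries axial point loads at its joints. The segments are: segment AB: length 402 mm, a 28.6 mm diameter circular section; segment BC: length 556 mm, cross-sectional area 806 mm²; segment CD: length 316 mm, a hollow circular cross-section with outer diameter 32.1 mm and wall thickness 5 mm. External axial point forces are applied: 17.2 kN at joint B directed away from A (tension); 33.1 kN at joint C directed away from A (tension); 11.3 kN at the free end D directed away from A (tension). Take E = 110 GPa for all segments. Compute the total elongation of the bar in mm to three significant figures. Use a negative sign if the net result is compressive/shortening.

0.705 mm

Internal axial forces (sectioning from the free end, tension +): N_CD = 11.3 kN, N_BC = 44.4 kN, N_AB = 61.6 kN.
A_AB = 642.4 mm².
A_CD = 425.7 mm².
δ_AB = 61600·402/(642.4·110000) = 0.3504 mm
δ_BC = 44400·556/(806·110000) = 0.2784 mm
δ_CD = 11300·316/(425.7·110000) = 0.07626 mm
δ = Σδ_i = 0.7051 mm.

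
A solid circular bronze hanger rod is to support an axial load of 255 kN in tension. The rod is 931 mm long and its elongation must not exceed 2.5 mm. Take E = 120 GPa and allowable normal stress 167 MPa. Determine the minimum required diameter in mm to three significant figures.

Required area A ≥ P/σ_allow = 255000/167 = 1527 mm².
For a solid circular section, d ≥ √(4A/π) = 44.09 mm.
Elongation limit: A ≥ PL/(Eδ_allow) = 255000·931/(120000·2.5) = 791.4 mm² ⇒ d ≥ 31.74 mm.
The stress limit governs.

44.1 mm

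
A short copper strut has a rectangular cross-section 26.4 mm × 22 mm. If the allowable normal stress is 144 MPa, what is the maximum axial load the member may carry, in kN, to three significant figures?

83.6 kN

A = 580.8 mm².
P_max = σ_allow · A = 144 · 580.8 = 83640 N = 83.64 kN.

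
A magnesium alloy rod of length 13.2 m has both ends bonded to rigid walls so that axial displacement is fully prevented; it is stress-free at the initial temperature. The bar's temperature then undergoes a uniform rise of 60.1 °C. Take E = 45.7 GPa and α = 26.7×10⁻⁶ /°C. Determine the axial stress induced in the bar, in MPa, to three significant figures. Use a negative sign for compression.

Free thermal expansion αLΔT = 26.7e-6 · 13200 · 60.1 = 21.18 mm.
The walls impose strain ε = −(21.18)/13200 = -1.6047e-03; σ = Eε = 45700 · -1.6047e-03 = -73.33 MPa.

-73.3 MPa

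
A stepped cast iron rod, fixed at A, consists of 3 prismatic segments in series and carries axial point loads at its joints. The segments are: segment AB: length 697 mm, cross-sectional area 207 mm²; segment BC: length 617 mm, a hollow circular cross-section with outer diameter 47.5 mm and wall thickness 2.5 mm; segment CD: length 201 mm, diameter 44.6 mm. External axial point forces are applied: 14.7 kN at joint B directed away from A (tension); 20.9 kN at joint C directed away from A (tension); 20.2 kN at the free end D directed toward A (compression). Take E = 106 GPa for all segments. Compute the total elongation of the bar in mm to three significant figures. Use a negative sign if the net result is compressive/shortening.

Internal axial forces (sectioning from the free end, tension +): N_CD = -20.2 kN, N_BC = 0.7 kN, N_AB = 15.4 kN.
A_BC = 353.4 mm².
A_CD = 1562 mm².
δ_AB = 15400·697/(207·106000) = 0.4892 mm
δ_BC = 700·617/(353.4·106000) = 0.01153 mm
δ_CD = -20200·201/(1562·106000) = -0.02452 mm
δ = Σδ_i = 0.4762 mm.

0.476 mm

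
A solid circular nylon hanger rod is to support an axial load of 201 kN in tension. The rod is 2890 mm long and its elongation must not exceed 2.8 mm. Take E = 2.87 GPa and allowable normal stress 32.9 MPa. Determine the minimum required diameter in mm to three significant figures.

303 mm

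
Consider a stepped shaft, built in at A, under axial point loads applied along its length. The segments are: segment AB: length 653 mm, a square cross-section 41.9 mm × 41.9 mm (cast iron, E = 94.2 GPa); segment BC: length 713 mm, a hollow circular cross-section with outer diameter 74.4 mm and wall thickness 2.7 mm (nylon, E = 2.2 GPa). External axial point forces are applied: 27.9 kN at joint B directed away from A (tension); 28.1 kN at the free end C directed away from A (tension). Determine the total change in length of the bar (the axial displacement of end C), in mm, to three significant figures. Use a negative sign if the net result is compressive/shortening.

15.2 mm

Internal axial forces (sectioning from the free end, tension +): N_BC = 28.1 kN, N_AB = 56 kN.
A_AB = 1756 mm².
A_BC = 608.2 mm².
δ_AB = 56000·653/(1756·94200) = 0.2211 mm
δ_BC = 28100·713/(608.2·2200) = 14.97 mm
δ = Σδ_i = 15.2 mm.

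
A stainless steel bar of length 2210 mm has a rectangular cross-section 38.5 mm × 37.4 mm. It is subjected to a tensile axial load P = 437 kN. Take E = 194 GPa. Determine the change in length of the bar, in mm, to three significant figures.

A = 1440 mm².
δ_mech = NL/(AE) = 437000·2210/(1440·194000) = 3.457 mm.

3.46 mm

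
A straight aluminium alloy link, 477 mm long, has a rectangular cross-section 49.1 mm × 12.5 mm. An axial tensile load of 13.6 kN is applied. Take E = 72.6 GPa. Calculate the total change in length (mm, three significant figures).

0.146 mm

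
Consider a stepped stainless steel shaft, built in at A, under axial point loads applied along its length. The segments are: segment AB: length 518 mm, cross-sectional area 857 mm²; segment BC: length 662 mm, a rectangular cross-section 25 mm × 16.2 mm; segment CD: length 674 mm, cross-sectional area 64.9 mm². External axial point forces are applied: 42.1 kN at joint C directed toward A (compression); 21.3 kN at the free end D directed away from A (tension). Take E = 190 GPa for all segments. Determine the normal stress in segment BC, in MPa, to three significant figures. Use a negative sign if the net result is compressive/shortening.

-51.4 MPa

Internal axial forces (sectioning from the free end, tension +): N_CD = 21.3 kN, N_BC = -20.8 kN, N_AB = -20.8 kN.
A_BC = 405 mm².
σ_BC = N_BC/A_BC = -20800/405 = -51.36 MPa.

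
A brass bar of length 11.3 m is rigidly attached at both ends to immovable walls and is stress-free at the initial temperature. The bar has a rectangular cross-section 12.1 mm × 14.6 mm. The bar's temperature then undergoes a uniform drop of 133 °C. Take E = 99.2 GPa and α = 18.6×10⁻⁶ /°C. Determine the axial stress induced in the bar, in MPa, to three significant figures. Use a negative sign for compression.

245 MPa

Free thermal expansion αLΔT = 18.6e-6 · 11300 · -133 = -27.95 mm.
The walls impose strain ε = −(-27.95)/11300 = 2.4738e-03; σ = Eε = 99200 · 2.4738e-03 = 245.4 MPa.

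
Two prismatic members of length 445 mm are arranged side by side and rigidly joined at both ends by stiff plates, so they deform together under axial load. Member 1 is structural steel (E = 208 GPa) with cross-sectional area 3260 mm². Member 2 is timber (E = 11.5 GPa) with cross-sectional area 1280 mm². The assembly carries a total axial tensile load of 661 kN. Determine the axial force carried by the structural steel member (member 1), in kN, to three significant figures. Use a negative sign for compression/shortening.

Equal strain + equilibrium ⇒ each member carries load in proportion to AE: A₁E₁ = 678100000 N, A₂E₂ = 14720000 N, ΣAE = 692800000 N.
F₁ = P·A₁E₁/ΣAE = 661000·678100000/692800000 = 647000 N.

647 kN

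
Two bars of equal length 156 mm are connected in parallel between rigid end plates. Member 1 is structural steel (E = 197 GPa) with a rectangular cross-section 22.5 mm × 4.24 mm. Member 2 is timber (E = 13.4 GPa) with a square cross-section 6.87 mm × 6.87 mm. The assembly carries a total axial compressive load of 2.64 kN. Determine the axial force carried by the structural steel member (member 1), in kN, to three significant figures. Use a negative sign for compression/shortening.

A_1 = 95.4 mm².
A_2 = 47.2 mm².
Equal strain + equilibrium ⇒ each member carries load in proportion to AE: A₁E₁ = 18790000 N, A₂E₂ = 632400 N, ΣAE = 19430000 N.
F₁ = P·A₁E₁/ΣAE = -2640·18790000/19430000 = -2554 N.

-2.55 kN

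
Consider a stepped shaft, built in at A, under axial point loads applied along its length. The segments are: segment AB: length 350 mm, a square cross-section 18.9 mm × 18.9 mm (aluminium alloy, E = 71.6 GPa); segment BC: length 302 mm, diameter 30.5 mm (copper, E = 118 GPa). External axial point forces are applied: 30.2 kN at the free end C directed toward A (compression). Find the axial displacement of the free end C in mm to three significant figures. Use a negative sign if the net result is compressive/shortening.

-0.519 mm

Internal axial forces (sectioning from the free end, tension +): N_BC = -30.2 kN, N_AB = -30.2 kN.
A_AB = 357.2 mm².
A_BC = 730.6 mm².
δ_AB = -30200·350/(357.2·71600) = -0.4133 mm
δ_BC = -30200·302/(730.6·118000) = -0.1058 mm
δ = Σδ_i = -0.5191 mm.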